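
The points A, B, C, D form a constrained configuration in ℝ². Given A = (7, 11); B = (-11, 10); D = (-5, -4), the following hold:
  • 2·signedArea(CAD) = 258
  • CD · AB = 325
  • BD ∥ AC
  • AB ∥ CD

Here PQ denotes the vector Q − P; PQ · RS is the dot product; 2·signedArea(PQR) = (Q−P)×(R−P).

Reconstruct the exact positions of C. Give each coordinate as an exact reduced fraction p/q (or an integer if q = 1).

C = (13, -3)

1. C_x = 13  [AB ∥ CD ∩ BD ∥ AC]
2. C_y = -3  [AB ∥ CD ∩ BD ∥ AC]
   → C = (13, -3)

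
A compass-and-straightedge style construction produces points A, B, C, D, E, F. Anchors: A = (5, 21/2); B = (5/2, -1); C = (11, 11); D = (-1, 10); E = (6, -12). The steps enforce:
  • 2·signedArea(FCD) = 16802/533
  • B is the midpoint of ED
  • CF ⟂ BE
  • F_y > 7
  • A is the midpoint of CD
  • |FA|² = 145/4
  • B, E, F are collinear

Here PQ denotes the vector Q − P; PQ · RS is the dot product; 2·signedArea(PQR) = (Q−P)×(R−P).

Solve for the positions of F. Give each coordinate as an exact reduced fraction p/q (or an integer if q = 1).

F = (-99/533, 3966/533)

1. F_x = -99/533  [B, E, F are collinear ∩ CF ⟂ BE]
2. F_y = 3966/533  [B, E, F are collinear ∩ CF ⟂ BE]
   → F = (-99/533, 3966/533)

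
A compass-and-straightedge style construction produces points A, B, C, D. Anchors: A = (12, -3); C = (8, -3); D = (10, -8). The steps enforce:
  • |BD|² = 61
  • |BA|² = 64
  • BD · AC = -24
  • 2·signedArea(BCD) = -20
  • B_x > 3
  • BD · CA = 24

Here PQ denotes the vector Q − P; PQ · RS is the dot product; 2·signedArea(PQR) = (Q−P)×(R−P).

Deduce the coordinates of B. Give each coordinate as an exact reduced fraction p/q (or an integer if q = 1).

1. B_x = 4  [BD · AC = -24 ∩ 2·signedArea(BCD) = -20]
2. B_y = -3  [BD · AC = -24 ∩ 2·signedArea(BCD) = -20]
   → B = (4, -3)

B = (4, -3)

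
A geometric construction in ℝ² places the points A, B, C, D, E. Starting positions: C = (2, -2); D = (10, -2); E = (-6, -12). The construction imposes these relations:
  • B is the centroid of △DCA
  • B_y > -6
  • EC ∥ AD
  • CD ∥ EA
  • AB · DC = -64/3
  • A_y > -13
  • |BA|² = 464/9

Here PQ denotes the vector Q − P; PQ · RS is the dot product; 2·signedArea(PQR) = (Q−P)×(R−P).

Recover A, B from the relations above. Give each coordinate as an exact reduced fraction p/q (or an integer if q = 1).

A = (2, -12)
B = (14/3, -16/3)

1. A_x = 2  [EC ∥ AD ∩ CD ∥ EA]
2. A_y = -12  [EC ∥ AD ∩ CD ∥ EA]
   → A = (2, -12)
3. B_x = 14/3  [B is the centroid of △DCA]
4. B_y = -16/3  [B is the centroid of △DCA]
   → B = (14/3, -16/3)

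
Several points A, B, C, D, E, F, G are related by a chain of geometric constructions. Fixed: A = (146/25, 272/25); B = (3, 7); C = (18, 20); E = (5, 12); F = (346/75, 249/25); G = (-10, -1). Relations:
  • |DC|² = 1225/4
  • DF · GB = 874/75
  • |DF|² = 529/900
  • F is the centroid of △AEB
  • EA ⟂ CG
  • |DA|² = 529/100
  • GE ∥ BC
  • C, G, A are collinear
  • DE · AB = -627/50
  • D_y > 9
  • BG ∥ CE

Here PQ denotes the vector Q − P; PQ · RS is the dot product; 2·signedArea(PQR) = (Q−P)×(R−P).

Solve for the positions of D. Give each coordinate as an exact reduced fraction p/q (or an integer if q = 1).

1. D_x = 4  [DF · GB = 874/75 ∩ DE · AB = -627/50]
2. D_y = 19/2  [DF · GB = 874/75 ∩ DE · AB = -627/50]
   → D = (4, 19/2)

D = (4, 19/2)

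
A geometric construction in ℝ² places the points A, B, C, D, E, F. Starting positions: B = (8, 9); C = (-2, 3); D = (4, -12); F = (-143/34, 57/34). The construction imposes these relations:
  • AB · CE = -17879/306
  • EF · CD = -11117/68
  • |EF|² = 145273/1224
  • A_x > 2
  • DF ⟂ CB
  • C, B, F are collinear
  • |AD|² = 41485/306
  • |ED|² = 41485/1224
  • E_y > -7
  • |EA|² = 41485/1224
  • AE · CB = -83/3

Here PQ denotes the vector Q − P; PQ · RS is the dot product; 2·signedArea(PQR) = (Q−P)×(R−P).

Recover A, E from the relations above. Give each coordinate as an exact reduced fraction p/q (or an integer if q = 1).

1. E_x = 673/204  [line -6·x + 15·y + 7691/68 = 0 ∩ |ED|² = 41485/1224]
2. E_y = -423/68  [line -6·x + 15·y + 7691/68 = 0 ∩ |ED|² = 41485/1224]
   → E = (673/204, -423/68)
3. A_x = 265/102  [AB · CE = -17879/306 ∩ AE · CB = -83/3]
4. A_y = -15/34  [AB · CE = -17879/306 ∩ AE · CB = -83/3]
   → A = (265/102, -15/34)

A = (265/102, -15/34)
E = (673/204, -423/68)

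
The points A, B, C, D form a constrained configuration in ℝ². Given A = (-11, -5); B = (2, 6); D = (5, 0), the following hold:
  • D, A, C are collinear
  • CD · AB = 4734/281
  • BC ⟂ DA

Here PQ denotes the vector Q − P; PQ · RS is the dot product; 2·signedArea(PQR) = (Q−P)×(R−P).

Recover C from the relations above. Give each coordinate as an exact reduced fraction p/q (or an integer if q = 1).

1. C_x = 1117/281  [D, A, C are collinear ∩ BC ⟂ DA]
2. C_y = -90/281  [D, A, C are collinear ∩ BC ⟂ DA]
   → C = (1117/281, -90/281)

C = (1117/281, -90/281)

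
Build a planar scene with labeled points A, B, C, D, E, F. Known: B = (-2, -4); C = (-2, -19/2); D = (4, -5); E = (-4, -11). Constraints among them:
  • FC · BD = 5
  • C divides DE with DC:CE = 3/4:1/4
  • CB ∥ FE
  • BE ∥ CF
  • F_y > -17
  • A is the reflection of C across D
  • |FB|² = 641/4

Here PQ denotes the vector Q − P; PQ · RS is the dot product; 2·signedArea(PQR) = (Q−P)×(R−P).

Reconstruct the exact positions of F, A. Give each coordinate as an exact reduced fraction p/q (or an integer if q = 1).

A = (10, -1/2)
F = (-4, -33/2)

1. F_x = -4  [CB ∥ FE ∩ BE ∥ CF]
2. F_y = -33/2  [CB ∥ FE ∩ BE ∥ CF]
   → F = (-4, -33/2)
3. A_x = 10  [A is the reflection of C across D]
4. A_y = -1/2  [A is the reflection of C across D]
   → A = (10, -1/2)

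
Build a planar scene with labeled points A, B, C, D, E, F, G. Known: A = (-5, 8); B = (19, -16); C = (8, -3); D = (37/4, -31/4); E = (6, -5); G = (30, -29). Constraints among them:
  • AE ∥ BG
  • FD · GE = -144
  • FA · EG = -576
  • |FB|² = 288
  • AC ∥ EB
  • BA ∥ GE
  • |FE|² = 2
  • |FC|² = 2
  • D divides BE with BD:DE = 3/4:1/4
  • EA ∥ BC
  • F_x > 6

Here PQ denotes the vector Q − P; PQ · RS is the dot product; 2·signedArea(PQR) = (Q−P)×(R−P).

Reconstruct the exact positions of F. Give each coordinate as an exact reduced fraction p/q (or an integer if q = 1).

F = (7, -4)

1. F_x = 7  [line -24·x + 24·y + 264 = 0 ∩ |FB|² = 288]
2. F_y = -4  [line -24·x + 24·y + 264 = 0 ∩ |FB|² = 288]
   → F = (7, -4)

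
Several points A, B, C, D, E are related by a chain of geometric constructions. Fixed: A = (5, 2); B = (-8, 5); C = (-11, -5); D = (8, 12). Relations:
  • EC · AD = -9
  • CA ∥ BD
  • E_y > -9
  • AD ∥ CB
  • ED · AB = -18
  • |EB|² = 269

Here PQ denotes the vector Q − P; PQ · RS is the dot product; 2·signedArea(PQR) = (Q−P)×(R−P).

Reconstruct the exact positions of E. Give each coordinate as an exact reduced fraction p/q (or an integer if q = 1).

1. E_x = 2  [ED · AB = -18 ∩ EC · AD = -9]
2. E_y = -8  [ED · AB = -18 ∩ EC · AD = -9]
   → E = (2, -8)

E = (2, -8)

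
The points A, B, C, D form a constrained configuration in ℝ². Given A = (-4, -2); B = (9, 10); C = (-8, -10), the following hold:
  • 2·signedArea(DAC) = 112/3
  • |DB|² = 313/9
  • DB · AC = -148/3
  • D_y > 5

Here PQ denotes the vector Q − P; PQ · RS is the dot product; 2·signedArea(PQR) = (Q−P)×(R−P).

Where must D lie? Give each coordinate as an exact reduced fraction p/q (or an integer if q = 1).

D = (14/3, 6)

1. D_x = 14/3  [2·signedArea(DAC) = 112/3 ∩ DB · AC = -148/3]
2. D_y = 6  [2·signedArea(DAC) = 112/3 ∩ DB · AC = -148/3]
   → D = (14/3, 6)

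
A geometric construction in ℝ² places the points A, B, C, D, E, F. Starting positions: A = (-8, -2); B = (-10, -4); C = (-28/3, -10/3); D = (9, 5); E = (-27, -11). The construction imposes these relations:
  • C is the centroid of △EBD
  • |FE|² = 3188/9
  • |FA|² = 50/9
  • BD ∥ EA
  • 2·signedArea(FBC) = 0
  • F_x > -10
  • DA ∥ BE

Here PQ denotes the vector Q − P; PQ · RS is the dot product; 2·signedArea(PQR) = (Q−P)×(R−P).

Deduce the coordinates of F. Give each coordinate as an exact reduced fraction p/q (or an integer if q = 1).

F = (-29/3, -11/3)

1. F_x = -29/3  [line -2/3·x + 2/3·y + -4 = 0 ∩ |FE|² = 3188/9]
2. F_y = -11/3  [line -2/3·x + 2/3·y + -4 = 0 ∩ |FE|² = 3188/9]
   → F = (-29/3, -11/3)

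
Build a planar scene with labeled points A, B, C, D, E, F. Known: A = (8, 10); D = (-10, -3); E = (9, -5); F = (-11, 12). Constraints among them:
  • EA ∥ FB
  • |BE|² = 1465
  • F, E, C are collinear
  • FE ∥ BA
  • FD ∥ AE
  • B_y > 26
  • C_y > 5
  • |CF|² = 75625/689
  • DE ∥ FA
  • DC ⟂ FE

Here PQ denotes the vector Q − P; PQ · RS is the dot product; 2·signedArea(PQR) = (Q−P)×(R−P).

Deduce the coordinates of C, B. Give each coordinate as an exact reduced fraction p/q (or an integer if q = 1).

1. C_x = -2079/689  [F, E, C are collinear ∩ DC ⟂ FE]
2. C_y = 3593/689  [F, E, C are collinear ∩ DC ⟂ FE]
   → C = (-2079/689, 3593/689)
3. B_x = -12  [FE ∥ BA ∩ EA ∥ FB]
4. B_y = 27  [FE ∥ BA ∩ EA ∥ FB]
   → B = (-12, 27)

B = (-12, 27)
C = (-2079/689, 3593/689)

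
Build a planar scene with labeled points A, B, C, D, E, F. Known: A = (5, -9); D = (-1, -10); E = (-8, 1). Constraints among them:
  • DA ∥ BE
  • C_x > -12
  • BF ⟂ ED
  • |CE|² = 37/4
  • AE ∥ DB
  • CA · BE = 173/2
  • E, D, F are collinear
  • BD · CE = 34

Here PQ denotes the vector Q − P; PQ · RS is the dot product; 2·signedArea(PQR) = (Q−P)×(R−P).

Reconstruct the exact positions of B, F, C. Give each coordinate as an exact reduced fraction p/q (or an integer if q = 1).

1. B_x = -14  [DA ∥ BE ∩ AE ∥ DB]
2. B_y = 0  [DA ∥ BE ∩ AE ∥ DB]
   → B = (-14, 0)
3. F_x = -1577/170  [E, D, F are collinear ∩ BF ⟂ ED]
4. F_y = 511/170  [E, D, F are collinear ∩ BF ⟂ ED]
   → F = (-1577/170, 511/170)
5. C_x = -11  [CA · BE = 173/2 ∩ BD · CE = 34]
6. C_y = 1/2  [CA · BE = 173/2 ∩ BD · CE = 34]
   → C = (-11, 1/2)

B = (-14, 0)
C = (-11, 1/2)
F = (-1577/170, 511/170)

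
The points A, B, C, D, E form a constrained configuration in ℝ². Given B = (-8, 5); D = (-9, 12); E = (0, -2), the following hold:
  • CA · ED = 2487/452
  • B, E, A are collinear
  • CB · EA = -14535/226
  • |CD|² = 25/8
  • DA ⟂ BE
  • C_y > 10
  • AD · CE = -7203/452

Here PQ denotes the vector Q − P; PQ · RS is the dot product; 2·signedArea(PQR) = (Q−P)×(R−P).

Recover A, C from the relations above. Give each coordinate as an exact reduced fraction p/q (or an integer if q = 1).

A = (-1360/113, 964/113)
C = (-35/4, 41/4)

1. A_x = -1360/113  [B, E, A are collinear ∩ DA ⟂ BE]
2. A_y = 964/113  [B, E, A are collinear ∩ DA ⟂ BE]
   → A = (-1360/113, 964/113)
3. C_x = -35/4  [CA · ED = 2487/452 ∩ AD · CE = -7203/452]
4. C_y = 41/4  [CA · ED = 2487/452 ∩ AD · CE = -7203/452]
   → C = (-35/4, 41/4)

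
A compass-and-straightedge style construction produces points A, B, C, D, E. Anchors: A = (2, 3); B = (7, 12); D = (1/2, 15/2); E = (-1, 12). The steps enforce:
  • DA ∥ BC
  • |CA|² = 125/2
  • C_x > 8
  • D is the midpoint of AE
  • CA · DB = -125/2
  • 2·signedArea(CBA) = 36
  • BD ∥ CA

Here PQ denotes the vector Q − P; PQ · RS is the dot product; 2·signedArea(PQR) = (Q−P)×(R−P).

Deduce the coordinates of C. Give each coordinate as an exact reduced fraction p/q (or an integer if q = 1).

C = (17/2, 15/2)

1. C_x = 17/2  [BD ∥ CA ∩ DA ∥ BC]
2. C_y = 15/2  [BD ∥ CA ∩ DA ∥ BC]
   → C = (17/2, 15/2)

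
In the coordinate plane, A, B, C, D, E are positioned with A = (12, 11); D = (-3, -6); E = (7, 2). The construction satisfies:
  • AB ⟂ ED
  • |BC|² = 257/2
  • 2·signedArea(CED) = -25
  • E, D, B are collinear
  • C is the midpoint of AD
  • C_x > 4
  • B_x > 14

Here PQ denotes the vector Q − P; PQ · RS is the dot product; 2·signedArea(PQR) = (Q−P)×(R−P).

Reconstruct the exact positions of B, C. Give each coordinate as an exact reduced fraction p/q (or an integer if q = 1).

B = (592/41, 326/41)
C = (9/2, 5/2)

1. B_x = 592/41  [E, D, B are collinear ∩ AB ⟂ ED]
2. B_y = 326/41  [E, D, B are collinear ∩ AB ⟂ ED]
   → B = (592/41, 326/41)
3. C_x = 9/2  [C is the midpoint of AD]
4. C_y = 5/2  [C is the midpoint of AD]
   → C = (9/2, 5/2)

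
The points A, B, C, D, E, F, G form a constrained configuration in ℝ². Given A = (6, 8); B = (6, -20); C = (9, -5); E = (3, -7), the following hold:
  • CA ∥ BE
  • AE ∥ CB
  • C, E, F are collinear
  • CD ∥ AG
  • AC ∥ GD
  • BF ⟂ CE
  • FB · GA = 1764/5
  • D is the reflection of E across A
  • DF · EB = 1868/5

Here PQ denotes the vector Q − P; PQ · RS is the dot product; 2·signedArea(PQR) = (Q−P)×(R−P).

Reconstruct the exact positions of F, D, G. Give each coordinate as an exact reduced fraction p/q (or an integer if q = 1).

1. F_x = 9/5  [C, E, F are collinear ∩ BF ⟂ CE]
2. F_y = -37/5  [C, E, F are collinear ∩ BF ⟂ CE]
   → F = (9/5, -37/5)
3. D_x = 9  [D is the reflection of E across A]
4. D_y = 23  [D is the reflection of E across A]
   → D = (9, 23)
5. G_x = 6  [AC ∥ GD ∩ CD ∥ AG]
6. G_y = 36  [AC ∥ GD ∩ CD ∥ AG]
   → G = (6, 36)

D = (9, 23)
F = (9/5, -37/5)
G = (6, 36)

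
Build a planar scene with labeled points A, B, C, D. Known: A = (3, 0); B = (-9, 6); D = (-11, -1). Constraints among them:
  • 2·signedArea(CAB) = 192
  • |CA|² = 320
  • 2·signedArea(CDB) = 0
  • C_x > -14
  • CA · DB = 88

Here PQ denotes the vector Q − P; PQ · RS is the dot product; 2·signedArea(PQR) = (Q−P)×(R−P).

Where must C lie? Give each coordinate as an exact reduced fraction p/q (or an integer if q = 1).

C = (-13, -8)

1. C_x = -13  [2·signedArea(CDB) = 0 ∩ 2·signedArea(CAB) = 192]
2. C_y = -8  [2·signedArea(CDB) = 0 ∩ 2·signedArea(CAB) = 192]
   → C = (-13, -8)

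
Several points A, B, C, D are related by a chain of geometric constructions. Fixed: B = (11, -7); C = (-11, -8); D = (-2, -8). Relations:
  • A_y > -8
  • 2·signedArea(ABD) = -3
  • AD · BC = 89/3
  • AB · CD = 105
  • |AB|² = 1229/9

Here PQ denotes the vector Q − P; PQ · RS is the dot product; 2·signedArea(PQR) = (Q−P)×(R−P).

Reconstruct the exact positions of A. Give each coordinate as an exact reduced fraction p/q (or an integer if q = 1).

A = (-2/3, -23/3)

1. A_x = -2/3  [AB · CD = 105 ∩ 2·signedArea(ABD) = -3]
2. A_y = -23/3  [AB · CD = 105 ∩ 2·signedArea(ABD) = -3]
   → A = (-2/3, -23/3)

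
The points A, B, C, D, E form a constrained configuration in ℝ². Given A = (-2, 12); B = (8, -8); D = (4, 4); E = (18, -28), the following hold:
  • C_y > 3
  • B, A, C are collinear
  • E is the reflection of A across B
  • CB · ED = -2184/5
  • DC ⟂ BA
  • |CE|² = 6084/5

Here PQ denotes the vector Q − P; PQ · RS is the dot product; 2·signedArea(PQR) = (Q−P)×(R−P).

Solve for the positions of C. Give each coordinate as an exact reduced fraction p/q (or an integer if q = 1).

1. C_x = 12/5  [B, A, C are collinear ∩ DC ⟂ BA]
2. C_y = 16/5  [B, A, C are collinear ∩ DC ⟂ BA]
   → C = (12/5, 16/5)

C = (12/5, 16/5)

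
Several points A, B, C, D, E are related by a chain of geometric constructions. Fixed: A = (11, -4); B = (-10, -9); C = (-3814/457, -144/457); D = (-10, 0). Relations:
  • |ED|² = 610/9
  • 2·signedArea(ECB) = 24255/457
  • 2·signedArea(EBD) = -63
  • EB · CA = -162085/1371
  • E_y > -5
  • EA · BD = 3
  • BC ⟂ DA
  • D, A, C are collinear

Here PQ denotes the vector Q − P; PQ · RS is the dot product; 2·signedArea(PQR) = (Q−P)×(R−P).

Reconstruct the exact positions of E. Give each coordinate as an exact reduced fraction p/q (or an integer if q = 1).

E = (-3, -13/3)

1. E_x = -3  [EB · CA = -162085/1371 ∩ EA · BD = 3]
2. E_y = -13/3  [EB · CA = -162085/1371 ∩ EA · BD = 3]
   → E = (-3, -13/3)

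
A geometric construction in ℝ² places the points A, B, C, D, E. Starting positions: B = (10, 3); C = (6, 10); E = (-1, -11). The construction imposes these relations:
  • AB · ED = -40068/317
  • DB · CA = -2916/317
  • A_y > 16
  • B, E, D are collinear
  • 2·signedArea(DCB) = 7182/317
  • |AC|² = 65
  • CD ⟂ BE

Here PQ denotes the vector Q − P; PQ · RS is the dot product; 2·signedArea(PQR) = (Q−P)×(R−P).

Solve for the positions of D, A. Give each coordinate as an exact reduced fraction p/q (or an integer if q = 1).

A = (2, 17)
D = (3764/317, 1707/317)

1. D_x = 3764/317  [B, E, D are collinear ∩ CD ⟂ BE]
2. D_y = 1707/317  [B, E, D are collinear ∩ CD ⟂ BE]
   → D = (3764/317, 1707/317)
3. A_x = 2  [line -4081/317·x + -5194/317·y + 96460/317 = 0 ∩ |AC|² = 65]
4. A_y = 17  [line -4081/317·x + -5194/317·y + 96460/317 = 0 ∩ |AC|² = 65]
   → A = (2, 17)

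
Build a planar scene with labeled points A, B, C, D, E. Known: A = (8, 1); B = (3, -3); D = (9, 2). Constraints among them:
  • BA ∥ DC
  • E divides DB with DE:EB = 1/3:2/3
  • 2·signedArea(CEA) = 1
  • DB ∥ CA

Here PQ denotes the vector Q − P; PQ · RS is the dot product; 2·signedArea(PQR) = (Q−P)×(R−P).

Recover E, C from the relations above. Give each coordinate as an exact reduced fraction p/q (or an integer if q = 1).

1. E_x = 7  [E divides DB with DE:EB = 1/3:2/3]
2. E_y = 1/3  [E divides DB with DE:EB = 1/3:2/3]
   → E = (7, 1/3)
3. C_x = 14  [DB ∥ CA ∩ BA ∥ DC]
4. C_y = 6  [DB ∥ CA ∩ BA ∥ DC]
   → C = (14, 6)

C = (14, 6)
E = (7, 1/3)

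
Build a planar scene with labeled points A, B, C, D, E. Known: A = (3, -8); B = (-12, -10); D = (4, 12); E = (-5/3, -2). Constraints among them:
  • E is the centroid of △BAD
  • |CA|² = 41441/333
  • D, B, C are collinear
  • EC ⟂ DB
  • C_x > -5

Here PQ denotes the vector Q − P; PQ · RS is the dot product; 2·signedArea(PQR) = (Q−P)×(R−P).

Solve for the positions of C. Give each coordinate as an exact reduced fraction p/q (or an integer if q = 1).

C = (-2564/555, 82/555)

1. C_x = -2564/555  [D, B, C are collinear ∩ EC ⟂ DB]
2. C_y = 82/555  [D, B, C are collinear ∩ EC ⟂ DB]
   → C = (-2564/555, 82/555)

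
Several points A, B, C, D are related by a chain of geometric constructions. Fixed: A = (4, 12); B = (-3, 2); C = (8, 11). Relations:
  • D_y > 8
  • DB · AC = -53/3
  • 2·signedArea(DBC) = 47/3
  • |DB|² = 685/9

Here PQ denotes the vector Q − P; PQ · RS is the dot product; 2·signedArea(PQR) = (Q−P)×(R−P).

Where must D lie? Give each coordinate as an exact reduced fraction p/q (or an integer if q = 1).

1. D_x = 3  [DB · AC = -53/3 ∩ 2·signedArea(DBC) = 47/3]
2. D_y = 25/3  [DB · AC = -53/3 ∩ 2·signedArea(DBC) = 47/3]
   → D = (3, 25/3)

D = (3, 25/3)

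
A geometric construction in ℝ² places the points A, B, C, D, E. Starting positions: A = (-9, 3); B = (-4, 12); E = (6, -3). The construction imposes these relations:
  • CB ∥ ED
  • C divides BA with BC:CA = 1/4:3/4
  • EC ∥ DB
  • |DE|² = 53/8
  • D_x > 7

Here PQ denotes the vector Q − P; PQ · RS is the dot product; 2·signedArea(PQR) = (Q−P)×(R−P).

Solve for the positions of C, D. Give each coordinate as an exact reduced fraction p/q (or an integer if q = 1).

C = (-21/4, 39/4)
D = (29/4, -3/4)

1. C_x = -21/4  [C divides BA with BC:CA = 1/4:3/4]
2. C_y = 39/4  [C divides BA with BC:CA = 1/4:3/4]
   → C = (-21/4, 39/4)
3. D_x = 29/4  [EC ∥ DB ∩ CB ∥ ED]
4. D_y = -3/4  [EC ∥ DB ∩ CB ∥ ED]
   → D = (29/4, -3/4)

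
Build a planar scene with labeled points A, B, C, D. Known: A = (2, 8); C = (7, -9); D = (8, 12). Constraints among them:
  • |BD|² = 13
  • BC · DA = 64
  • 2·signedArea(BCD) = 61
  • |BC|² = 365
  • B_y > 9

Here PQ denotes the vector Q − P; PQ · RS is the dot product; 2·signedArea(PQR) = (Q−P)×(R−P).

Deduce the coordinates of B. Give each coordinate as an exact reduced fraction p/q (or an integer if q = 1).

B = (5, 10)

1. B_x = 5  [2·signedArea(BCD) = 61 ∩ BC · DA = 64]
2. B_y = 10  [2·signedArea(BCD) = 61 ∩ BC · DA = 64]
   → B = (5, 10)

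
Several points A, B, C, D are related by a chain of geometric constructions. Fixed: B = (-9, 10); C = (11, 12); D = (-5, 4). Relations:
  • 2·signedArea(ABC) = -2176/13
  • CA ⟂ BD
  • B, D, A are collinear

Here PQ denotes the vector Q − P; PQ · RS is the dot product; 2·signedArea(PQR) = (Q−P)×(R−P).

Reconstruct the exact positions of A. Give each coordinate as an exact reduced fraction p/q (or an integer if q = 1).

1. A_x = -49/13  [B, D, A are collinear ∩ CA ⟂ BD]
2. A_y = 28/13  [B, D, A are collinear ∩ CA ⟂ BD]
   → A = (-49/13, 28/13)

A = (-49/13, 28/13)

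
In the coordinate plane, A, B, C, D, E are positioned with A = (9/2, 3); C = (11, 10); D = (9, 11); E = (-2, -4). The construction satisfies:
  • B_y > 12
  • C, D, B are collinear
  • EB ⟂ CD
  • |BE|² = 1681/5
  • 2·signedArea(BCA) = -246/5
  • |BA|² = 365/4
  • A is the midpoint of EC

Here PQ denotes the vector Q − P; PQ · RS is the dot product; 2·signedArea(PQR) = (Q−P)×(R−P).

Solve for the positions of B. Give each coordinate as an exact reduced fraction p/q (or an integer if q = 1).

B = (31/5, 62/5)

1. B_x = 31/5  [C, D, B are collinear ∩ EB ⟂ CD]
2. B_y = 62/5  [C, D, B are collinear ∩ EB ⟂ CD]
   → B = (31/5, 62/5)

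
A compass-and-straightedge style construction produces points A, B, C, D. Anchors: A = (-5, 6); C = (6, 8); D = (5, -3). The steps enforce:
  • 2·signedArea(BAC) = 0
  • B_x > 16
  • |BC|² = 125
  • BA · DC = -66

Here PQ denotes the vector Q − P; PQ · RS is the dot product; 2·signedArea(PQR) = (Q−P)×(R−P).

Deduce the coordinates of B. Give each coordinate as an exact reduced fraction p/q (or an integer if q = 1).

B = (17, 10)

1. B_x = 17  [2·signedArea(BAC) = 0 ∩ BA · DC = -66]
2. B_y = 10  [2·signedArea(BAC) = 0 ∩ BA · DC = -66]
   → B = (17, 10)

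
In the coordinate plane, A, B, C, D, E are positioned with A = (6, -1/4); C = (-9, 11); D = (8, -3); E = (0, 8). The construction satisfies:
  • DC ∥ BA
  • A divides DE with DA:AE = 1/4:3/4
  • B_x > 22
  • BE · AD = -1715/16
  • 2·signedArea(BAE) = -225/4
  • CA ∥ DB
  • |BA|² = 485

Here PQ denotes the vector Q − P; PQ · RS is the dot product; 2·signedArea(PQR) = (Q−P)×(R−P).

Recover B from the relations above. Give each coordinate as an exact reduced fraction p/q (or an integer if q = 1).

B = (23, -57/4)

1. B_x = 23  [DC ∥ BA ∩ CA ∥ DB]
2. B_y = -57/4  [DC ∥ BA ∩ CA ∥ DB]
   → B = (23, -57/4)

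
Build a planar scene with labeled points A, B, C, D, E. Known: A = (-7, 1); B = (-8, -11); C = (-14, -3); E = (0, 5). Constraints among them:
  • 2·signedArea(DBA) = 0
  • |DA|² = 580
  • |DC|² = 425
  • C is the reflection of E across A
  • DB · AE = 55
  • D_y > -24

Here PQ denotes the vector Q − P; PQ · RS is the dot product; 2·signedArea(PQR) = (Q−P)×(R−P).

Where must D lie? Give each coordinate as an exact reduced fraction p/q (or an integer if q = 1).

1. D_x = -9  [2·signedArea(DBA) = 0 ∩ DB · AE = 55]
2. D_y = -23  [2·signedArea(DBA) = 0 ∩ DB · AE = 55]
   → D = (-9, -23)

D = (-9, -23)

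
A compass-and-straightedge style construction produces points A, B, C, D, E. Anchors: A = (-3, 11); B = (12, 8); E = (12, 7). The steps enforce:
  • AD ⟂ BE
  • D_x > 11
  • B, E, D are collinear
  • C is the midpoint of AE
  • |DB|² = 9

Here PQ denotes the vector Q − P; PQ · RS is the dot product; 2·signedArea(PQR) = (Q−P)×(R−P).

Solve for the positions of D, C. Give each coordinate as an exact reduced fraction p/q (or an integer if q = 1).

1. D_x = 12  [B, E, D are collinear ∩ AD ⟂ BE]
2. D_y = 11  [B, E, D are collinear ∩ AD ⟂ BE]
   → D = (12, 11)
3. C_x = 9/2  [C is the midpoint of AE]
4. C_y = 9  [C is the midpoint of AE]
   → C = (9/2, 9)

C = (9/2, 9)
D = (12, 11)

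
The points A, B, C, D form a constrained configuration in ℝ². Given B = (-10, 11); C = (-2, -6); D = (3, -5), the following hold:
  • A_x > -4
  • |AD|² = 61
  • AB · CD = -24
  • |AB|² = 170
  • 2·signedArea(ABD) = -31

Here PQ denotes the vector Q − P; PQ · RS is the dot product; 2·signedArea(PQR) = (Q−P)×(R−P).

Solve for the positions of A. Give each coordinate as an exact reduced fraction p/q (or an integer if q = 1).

A = (-3, 0)

1. A_x = -3  [2·signedArea(ABD) = -31 ∩ AB · CD = -24]
2. A_y = 0  [2·signedArea(ABD) = -31 ∩ AB · CD = -24]
   → A = (-3, 0)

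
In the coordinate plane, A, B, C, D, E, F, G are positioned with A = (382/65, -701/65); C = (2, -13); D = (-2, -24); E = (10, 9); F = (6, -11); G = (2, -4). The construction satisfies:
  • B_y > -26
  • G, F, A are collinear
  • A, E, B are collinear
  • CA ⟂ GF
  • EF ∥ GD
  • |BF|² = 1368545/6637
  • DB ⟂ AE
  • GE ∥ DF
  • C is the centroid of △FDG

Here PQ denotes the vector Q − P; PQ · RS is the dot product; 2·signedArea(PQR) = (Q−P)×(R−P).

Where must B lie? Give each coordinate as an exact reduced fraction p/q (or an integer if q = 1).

B = (1255232/431405, -10795116/431405)

1. B_x = 1255232/431405  [A, E, B are collinear ∩ DB ⟂ AE]
2. B_y = -10795116/431405  [A, E, B are collinear ∩ DB ⟂ AE]
   → B = (1255232/431405, -10795116/431405)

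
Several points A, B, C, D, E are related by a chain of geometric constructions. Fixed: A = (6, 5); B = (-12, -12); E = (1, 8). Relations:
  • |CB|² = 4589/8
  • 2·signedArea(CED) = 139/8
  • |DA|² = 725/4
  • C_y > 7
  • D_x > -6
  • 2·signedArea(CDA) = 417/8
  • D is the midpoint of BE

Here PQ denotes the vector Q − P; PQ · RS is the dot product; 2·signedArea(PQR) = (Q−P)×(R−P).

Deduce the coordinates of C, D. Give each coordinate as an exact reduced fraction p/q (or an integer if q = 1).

1. D_x = -11/2  [D is the midpoint of BE]
2. D_y = -2  [D is the midpoint of BE]
   → D = (-11/2, -2)
3. C_x = 9/4  [2·signedArea(CED) = 139/8 ∩ 2·signedArea(CDA) = 417/8]
4. C_y = 29/4  [2·signedArea(CED) = 139/8 ∩ 2·signedArea(CDA) = 417/8]
   → C = (9/4, 29/4)

C = (9/4, 29/4)
D = (-11/2, -2)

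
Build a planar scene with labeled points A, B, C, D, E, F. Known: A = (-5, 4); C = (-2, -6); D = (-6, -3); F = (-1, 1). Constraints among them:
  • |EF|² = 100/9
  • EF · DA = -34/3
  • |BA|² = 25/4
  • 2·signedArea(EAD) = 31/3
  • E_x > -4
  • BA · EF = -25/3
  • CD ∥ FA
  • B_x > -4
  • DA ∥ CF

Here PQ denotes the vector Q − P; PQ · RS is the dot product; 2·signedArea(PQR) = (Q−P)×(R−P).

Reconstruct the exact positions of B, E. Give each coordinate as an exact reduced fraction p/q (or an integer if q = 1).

B = (-3, 5/2)
E = (-11/3, 3)

1. E_x = -11/3  [2·signedArea(EAD) = 31/3 ∩ EF · DA = -34/3]
2. E_y = 3  [2·signedArea(EAD) = 31/3 ∩ EF · DA = -34/3]
   → E = (-11/3, 3)
3. B_x = -3  [line -8/3·x + 2·y + -13 = 0 ∩ |BA|² = 25/4]
4. B_y = 5/2  [line -8/3·x + 2·y + -13 = 0 ∩ |BA|² = 25/4]
   → B = (-3, 5/2)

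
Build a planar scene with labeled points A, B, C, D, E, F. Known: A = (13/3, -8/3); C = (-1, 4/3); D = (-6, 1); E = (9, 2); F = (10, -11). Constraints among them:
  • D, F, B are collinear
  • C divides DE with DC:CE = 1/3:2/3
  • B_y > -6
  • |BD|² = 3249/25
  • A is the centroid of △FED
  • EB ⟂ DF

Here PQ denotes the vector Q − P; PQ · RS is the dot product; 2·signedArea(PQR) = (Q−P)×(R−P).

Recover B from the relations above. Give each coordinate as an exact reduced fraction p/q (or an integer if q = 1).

B = (78/25, -146/25)

1. B_x = 78/25  [D, F, B are collinear ∩ EB ⟂ DF]
2. B_y = -146/25  [D, F, B are collinear ∩ EB ⟂ DF]
   → B = (78/25, -146/25)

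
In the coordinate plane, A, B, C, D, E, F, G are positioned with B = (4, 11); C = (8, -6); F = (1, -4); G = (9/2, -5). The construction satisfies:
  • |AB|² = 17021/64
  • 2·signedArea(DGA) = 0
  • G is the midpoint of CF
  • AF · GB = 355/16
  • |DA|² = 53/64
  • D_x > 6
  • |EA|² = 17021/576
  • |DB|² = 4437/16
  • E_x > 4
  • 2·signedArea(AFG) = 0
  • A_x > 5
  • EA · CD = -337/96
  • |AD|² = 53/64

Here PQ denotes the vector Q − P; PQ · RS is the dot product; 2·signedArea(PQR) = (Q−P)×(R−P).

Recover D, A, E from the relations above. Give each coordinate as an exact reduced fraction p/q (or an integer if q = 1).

1. A_x = 43/8  [2·signedArea(AFG) = 0 ∩ AF · GB = 355/16]
2. A_y = -21/4  [2·signedArea(AFG) = 0 ∩ AF · GB = 355/16]
   → A = (43/8, -21/4)
3. D_x = 25/4  [line 1/4·x + 7/8·y + 13/4 = 0 ∩ |DA|² = 53/64]
4. D_y = -11/2  [line 1/4·x + 7/8·y + 13/4 = 0 ∩ |DA|² = 53/64]
   → D = (25/4, -11/2)
5. E_x = 59/12  [line 7/4·x + -1/2·y + -409/48 = 0 ∩ |EA|² = 17021/576]
6. E_y = 1/6  [line 7/4·x + -1/2·y + -409/48 = 0 ∩ |EA|² = 17021/576]
   → E = (59/12, 1/6)

A = (43/8, -21/4)
D = (25/4, -11/2)
E = (59/12, 1/6)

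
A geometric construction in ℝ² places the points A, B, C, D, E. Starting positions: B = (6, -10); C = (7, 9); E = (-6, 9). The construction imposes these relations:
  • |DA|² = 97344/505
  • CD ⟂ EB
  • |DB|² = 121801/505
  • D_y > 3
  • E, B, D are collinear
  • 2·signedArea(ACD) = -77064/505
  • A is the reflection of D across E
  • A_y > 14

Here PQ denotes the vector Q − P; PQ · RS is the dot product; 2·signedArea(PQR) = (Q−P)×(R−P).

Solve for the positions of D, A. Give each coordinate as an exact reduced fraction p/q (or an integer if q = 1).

A = (-4902/505, 7509/505)
D = (-1158/505, 1581/505)

1. D_x = -1158/505  [E, B, D are collinear ∩ CD ⟂ EB]
2. D_y = 1581/505  [E, B, D are collinear ∩ CD ⟂ EB]
   → D = (-1158/505, 1581/505)
3. A_x = -4902/505  [A is the reflection of D across E]
4. A_y = 7509/505  [A is the reflection of D across E]
   → A = (-4902/505, 7509/505)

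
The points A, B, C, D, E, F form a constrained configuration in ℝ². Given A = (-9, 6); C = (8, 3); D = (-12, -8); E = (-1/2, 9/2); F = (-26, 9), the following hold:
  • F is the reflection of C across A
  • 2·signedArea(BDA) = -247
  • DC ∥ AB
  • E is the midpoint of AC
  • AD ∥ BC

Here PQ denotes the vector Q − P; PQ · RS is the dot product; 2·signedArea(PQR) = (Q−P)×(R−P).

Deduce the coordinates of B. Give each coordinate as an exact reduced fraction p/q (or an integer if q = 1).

1. B_x = 11  [AD ∥ BC ∩ DC ∥ AB]
2. B_y = 17  [AD ∥ BC ∩ DC ∥ AB]
   → B = (11, 17)

B = (11, 17)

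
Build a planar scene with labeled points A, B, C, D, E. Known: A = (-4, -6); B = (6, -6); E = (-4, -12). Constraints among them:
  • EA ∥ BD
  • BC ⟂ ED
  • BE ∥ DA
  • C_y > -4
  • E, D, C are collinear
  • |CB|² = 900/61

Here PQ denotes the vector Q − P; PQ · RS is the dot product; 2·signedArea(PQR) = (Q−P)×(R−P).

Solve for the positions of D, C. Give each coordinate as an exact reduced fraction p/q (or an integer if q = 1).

C = (186/61, -216/61)
D = (6, 0)

1. D_x = 6  [BE ∥ DA ∩ EA ∥ BD]
2. D_y = 0  [BE ∥ DA ∩ EA ∥ BD]
   → D = (6, 0)
3. C_x = 186/61  [E, D, C are collinear ∩ BC ⟂ ED]
4. C_y = -216/61  [E, D, C are collinear ∩ BC ⟂ ED]
   → C = (186/61, -216/61)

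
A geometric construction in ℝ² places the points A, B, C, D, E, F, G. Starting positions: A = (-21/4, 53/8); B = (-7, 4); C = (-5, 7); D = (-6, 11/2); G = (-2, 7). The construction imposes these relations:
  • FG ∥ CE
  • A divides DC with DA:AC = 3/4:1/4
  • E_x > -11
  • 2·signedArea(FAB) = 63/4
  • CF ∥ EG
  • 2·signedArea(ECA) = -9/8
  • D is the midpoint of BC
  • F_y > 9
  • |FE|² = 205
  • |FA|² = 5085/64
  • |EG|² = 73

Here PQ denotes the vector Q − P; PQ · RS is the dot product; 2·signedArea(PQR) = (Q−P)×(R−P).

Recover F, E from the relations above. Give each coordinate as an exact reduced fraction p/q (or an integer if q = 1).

1. F_x = 3  [line 21/8·x + -7/4·y + 77/8 = 0 ∩ |FA|² = 5085/64]
2. F_y = 10  [line 21/8·x + -7/4·y + 77/8 = 0 ∩ |FA|² = 5085/64]
   → F = (3, 10)
3. E_x = -10  [CF ∥ EG ∩ FG ∥ CE]
4. E_y = 4  [CF ∥ EG ∩ FG ∥ CE]
   → E = (-10, 4)

E = (-10, 4)
F = (3, 10)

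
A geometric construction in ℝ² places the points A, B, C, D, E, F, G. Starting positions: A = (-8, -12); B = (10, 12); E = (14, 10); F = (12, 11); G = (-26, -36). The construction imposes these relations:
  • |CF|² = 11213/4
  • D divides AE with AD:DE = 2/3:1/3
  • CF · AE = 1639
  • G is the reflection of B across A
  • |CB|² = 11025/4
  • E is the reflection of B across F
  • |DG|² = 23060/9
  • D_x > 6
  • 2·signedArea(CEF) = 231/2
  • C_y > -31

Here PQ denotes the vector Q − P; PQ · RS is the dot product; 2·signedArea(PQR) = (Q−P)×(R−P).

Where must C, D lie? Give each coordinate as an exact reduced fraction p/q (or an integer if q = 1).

1. C_x = -43/2  [2·signedArea(CEF) = 231/2 ∩ CF · AE = 1639]
2. C_y = -30  [2·signedArea(CEF) = 231/2 ∩ CF · AE = 1639]
   → C = (-43/2, -30)
3. D_x = 20/3  [D divides AE with AD:DE = 2/3:1/3]
4. D_y = 8/3  [D divides AE with AD:DE = 2/3:1/3]
   → D = (20/3, 8/3)

C = (-43/2, -30)
D = (20/3, 8/3)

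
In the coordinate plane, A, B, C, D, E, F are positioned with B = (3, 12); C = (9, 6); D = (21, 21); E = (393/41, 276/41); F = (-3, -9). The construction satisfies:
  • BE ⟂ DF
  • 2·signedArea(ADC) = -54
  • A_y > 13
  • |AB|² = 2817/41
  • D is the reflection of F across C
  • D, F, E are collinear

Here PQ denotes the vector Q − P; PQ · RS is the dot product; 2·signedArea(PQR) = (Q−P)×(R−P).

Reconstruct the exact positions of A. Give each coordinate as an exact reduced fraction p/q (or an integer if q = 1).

A = (459/41, 543/41)

1. A_x = 459/41  [line 15·x + -12·y + -9 = 0 ∩ |AB|² = 2817/41]
2. A_y = 543/41  [line 15·x + -12·y + -9 = 0 ∩ |AB|² = 2817/41]
   → A = (459/41, 543/41)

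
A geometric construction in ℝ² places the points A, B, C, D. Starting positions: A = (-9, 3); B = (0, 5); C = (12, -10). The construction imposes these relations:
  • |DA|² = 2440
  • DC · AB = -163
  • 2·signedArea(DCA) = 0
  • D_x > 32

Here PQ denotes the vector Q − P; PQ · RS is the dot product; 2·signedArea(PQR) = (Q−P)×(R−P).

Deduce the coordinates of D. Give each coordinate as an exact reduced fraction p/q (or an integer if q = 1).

D = (33, -23)

1. D_x = 33  [2·signedArea(DCA) = 0 ∩ DC · AB = -163]
2. D_y = -23  [2·signedArea(DCA) = 0 ∩ DC · AB = -163]
   → D = (33, -23)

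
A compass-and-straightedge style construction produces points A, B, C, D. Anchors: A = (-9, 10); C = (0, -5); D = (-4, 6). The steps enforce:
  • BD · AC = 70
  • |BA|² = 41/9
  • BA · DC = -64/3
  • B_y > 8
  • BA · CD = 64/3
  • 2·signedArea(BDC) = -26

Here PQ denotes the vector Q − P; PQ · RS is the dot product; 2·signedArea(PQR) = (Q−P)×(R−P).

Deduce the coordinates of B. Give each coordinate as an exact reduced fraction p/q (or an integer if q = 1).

B = (-22/3, 26/3)

1. B_x = -22/3  [BA · DC = -64/3 ∩ 2·signedArea(BDC) = -26]
2. B_y = 26/3  [BA · DC = -64/3 ∩ 2·signedArea(BDC) = -26]
   → B = (-22/3, 26/3)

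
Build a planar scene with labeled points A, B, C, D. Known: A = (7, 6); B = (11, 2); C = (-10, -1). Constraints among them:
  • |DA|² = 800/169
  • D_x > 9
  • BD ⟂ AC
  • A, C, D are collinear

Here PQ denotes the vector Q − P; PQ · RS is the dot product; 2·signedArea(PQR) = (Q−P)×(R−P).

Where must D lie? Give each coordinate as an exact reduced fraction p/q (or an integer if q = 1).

1. D_x = 1523/169  [A, C, D are collinear ∩ BD ⟂ AC]
2. D_y = 1154/169  [A, C, D are collinear ∩ BD ⟂ AC]
   → D = (1523/169, 1154/169)

D = (1523/169, 1154/169)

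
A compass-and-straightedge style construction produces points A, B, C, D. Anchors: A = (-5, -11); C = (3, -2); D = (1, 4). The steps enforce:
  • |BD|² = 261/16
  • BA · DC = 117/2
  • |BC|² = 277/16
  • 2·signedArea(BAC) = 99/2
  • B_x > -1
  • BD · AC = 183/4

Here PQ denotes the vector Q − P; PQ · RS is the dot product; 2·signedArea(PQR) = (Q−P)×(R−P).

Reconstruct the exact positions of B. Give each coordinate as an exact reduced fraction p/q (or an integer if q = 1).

1. B_x = -1/2  [BA · DC = 117/2 ∩ 2·signedArea(BAC) = 99/2]
2. B_y = 1/4  [BA · DC = 117/2 ∩ 2·signedArea(BAC) = 99/2]
   → B = (-1/2, 1/4)

B = (-1/2, 1/4)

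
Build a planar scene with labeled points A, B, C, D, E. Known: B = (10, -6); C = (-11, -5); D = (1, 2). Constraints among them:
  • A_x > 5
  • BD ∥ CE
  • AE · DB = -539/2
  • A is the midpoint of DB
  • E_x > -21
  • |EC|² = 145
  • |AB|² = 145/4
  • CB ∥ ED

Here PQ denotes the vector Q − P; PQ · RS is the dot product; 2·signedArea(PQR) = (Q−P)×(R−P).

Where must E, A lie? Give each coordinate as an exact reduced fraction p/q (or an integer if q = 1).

1. E_x = -20  [CB ∥ ED ∩ BD ∥ CE]
2. E_y = 3  [CB ∥ ED ∩ BD ∥ CE]
   → E = (-20, 3)
3. A_x = 11/2  [A is the midpoint of DB]
4. A_y = -2  [A is the midpoint of DB]
   → A = (11/2, -2)

A = (11/2, -2)
E = (-20, 3)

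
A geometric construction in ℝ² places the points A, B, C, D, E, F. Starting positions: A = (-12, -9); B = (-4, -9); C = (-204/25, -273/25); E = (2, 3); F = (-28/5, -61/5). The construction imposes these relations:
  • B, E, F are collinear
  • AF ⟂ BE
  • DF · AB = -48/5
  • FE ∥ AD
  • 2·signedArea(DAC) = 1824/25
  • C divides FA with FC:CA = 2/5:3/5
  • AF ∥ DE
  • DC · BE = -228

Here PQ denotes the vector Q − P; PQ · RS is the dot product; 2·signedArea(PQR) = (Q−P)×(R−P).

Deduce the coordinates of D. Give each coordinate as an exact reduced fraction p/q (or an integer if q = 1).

1. D_x = -22/5  [AF ∥ DE ∩ FE ∥ AD]
2. D_y = 31/5  [AF ∥ DE ∩ FE ∥ AD]
   → D = (-22/5, 31/5)

D = (-22/5, 31/5)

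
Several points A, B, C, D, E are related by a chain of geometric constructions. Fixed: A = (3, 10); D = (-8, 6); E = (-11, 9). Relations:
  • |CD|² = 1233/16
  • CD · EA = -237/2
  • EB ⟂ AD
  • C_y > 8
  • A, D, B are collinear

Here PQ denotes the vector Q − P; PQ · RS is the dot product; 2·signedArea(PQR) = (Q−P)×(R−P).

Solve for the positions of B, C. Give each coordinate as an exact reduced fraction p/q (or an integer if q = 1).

1. B_x = -1327/137  [A, D, B are collinear ∩ EB ⟂ AD]
2. B_y = 738/137  [A, D, B are collinear ∩ EB ⟂ AD]
   → B = (-1327/137, 738/137)
3. C_x = 1/4  [line -14·x + -1·y + 25/2 = 0 ∩ |CD|² = 1233/16]
4. C_y = 9  [line -14·x + -1·y + 25/2 = 0 ∩ |CD|² = 1233/16]
   → C = (1/4, 9)

B = (-1327/137, 738/137)
C = (1/4, 9)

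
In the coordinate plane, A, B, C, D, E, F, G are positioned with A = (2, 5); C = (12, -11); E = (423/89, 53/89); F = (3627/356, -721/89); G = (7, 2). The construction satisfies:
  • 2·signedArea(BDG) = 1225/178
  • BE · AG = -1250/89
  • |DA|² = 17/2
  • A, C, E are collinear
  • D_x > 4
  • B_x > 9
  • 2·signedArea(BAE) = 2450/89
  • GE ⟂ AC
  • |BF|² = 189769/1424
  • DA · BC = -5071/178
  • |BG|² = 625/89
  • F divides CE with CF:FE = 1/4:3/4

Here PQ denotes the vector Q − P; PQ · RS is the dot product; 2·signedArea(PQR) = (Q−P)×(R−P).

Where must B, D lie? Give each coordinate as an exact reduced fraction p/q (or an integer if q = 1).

1. B_x = 823/89  [BE · AG = -1250/89 ∩ 2·signedArea(BAE) = 2450/89]
2. B_y = 303/89  [BE · AG = -1250/89 ∩ 2·signedArea(BAE) = 2450/89]
   → B = (823/89, 303/89)
3. D_x = 9/2  [2·signedArea(BDG) = 1225/178 ∩ DA · BC = -5071/178]
4. D_y = 7/2  [2·signedArea(BDG) = 1225/178 ∩ DA · BC = -5071/178]
   → D = (9/2, 7/2)

B = (823/89, 303/89)
D = (9/2, 7/2)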